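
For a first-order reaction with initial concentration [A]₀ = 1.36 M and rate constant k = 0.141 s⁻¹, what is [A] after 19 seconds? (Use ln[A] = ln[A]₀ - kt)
0.0933 M

ln[A] = ln[A]₀ - k·t = ln(1.36) - (0.141)·(19) = 0.3075 - 2.6790 = -2.3715
[A] = e^(-2.3715) = 0.0933 M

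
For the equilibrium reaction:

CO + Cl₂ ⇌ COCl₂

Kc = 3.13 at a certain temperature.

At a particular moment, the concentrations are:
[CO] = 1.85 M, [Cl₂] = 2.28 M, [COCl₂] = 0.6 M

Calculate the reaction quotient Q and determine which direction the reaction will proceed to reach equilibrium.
Q = 0.142, Q < K, reaction proceeds forward (toward products)

Q = ([COCl₂]) / ([CO] × [Cl₂])
  = ((0.6)) / ((1.85)·(2.28)) = 0.6/4.218 = 0.1422
Since Q = 0.1422 < Kc = 3.13, the reaction proceeds forward (toward products) to reach equilibrium.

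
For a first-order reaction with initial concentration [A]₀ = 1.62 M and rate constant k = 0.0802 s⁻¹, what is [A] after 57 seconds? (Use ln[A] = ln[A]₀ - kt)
0.0168 M

ln[A] = ln[A]₀ - k·t = ln(1.62) - (0.0802)·(57) = 0.4824 - 4.5714 = -4.0890
[A] = e^(-4.0890) = 0.0168 M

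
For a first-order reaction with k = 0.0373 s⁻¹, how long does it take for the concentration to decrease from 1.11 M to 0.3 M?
35.08 s

From ln[A] = ln[A]₀ - k·t: t = ln([A]₀/[A])/k = ln(1.11/0.3)/0.0373 = ln(3.7000)/0.0373 = 1.3083/0.0373 = 35.08 s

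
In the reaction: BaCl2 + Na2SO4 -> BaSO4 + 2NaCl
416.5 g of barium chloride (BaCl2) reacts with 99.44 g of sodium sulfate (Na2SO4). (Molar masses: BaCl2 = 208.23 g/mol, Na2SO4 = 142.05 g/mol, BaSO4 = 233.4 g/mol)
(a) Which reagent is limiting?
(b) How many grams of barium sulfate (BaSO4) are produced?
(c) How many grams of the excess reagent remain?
(a) Na2SO4, (b) 163.4 g, (c) 270.7 g

Moles of BaCl2 = 416.5 g ÷ 208.23 g/mol = 2.00019 mol
Moles of Na2SO4 = 99.44 g ÷ 142.05 g/mol = 0.700035 mol
Moles ÷ coefficient: BaCl2: 2.00019/1 = 2, Na2SO4: 0.700035/1 = 0.7
(a) Na2SO4 has the smaller value, so Na2SO4 is the limiting reagent.
(b) Moles of BaSO4 = 0.700035 mol Na2SO4 × (1/1) = 0.700035 mol; mass = 0.700035 mol × 233.4 g/mol = 163.4 g
(c) BaCl2 consumed = 0.700035 × (1/1) = 0.700035 mol; remaining = 2.00019 − 0.700035 = 1.30016 mol; mass = 1.30016 mol × 208.23 g/mol = 270.7 g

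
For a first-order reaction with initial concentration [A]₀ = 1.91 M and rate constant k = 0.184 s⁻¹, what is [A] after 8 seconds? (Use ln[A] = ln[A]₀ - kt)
0.4383 M

ln[A] = ln[A]₀ - k·t = ln(1.91) - (0.184)·(8) = 0.6471 - 1.4720 = -0.8249
[A] = e^(-0.8249) = 0.4383 M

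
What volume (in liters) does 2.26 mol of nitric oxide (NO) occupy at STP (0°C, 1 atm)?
At STP, 1 mol of gas occupies 22.4 L
Volume = 2.26 mol × 22.4 L/mol = 50.62 L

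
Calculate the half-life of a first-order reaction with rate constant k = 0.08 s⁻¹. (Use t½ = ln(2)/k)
8.66 s

t½ = ln(2)/k = 0.6931/0.08 = 8.66 s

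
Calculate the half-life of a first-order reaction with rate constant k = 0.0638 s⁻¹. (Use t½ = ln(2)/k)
10.86 s

t½ = ln(2)/k = 0.6931/0.0638 = 10.86 s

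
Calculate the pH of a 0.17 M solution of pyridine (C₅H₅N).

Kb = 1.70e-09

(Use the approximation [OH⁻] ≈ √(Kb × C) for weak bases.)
pH = 9.23

[OH⁻] = √(Kb × C) = √(1.70e-09 × 0.17) = 1.7000e-05. pOH = 4.77, pH = 14 - pOH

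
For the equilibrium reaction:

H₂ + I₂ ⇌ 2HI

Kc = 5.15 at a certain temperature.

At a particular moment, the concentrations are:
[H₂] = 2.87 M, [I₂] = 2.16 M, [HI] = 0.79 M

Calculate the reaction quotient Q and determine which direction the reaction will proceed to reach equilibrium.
Q = 0.101, Q < K, reaction proceeds forward (toward products)

Q = ([HI]^2) / ([H₂] × [I₂])
  = ((0.79)^2) / ((2.87)·(2.16)) = 0.6241/6.1992 = 0.1007
Since Q = 0.1007 < Kc = 5.15, the reaction proceeds forward (toward products) to reach equilibrium.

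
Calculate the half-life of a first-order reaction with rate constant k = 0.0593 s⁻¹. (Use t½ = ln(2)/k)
11.69 s

t½ = ln(2)/k = 0.6931/0.0593 = 11.69 s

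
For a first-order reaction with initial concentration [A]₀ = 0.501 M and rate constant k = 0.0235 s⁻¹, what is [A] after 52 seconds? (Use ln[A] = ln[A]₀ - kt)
0.1476 M

ln[A] = ln[A]₀ - k·t = ln(0.501) - (0.0235)·(52) = -0.6911 - 1.2220 = -1.9131
[A] = e^(-1.9131) = 0.1476 M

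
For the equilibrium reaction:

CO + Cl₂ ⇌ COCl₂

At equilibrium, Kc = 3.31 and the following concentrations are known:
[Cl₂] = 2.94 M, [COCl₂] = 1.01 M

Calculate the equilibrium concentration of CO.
[CO] = 0.1038 M

Kc = ([COCl₂]) / ([CO] × [Cl₂]) = 3.31
[CO]^1 = (product terms)/(Kc · other reactant terms) = 1.01 / (3.31 · 2.94) = 0.10379
[CO] = 0.1038 M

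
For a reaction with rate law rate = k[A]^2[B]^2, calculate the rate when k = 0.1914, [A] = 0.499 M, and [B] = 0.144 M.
0.0009883 M/s

rate = k·[A]^2·[B]^2 = 0.1914·(0.499)^2·(0.144)^2 = 0.1914·0.249001·0.020736 = 0.0009883 M/s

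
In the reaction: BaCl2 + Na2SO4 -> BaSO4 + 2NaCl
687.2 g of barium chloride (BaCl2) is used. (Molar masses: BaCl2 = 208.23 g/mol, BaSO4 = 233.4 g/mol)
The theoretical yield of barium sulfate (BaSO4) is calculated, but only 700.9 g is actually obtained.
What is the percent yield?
Moles of BaCl2 = 687.2 g ÷ 208.23 g/mol = 3.3002 mol
Mole ratio: 1 mol BaSO4 / 1 mol BaCl2
Moles of BaSO4 = 3.3002 × (1/1) = 3.3002 mol
Theoretical yield = 3.3002 mol × 233.4 g/mol = 770.27 g
Actual yield = 700.9 g
Percent yield = (700.9 / 770.27) × 100% = 91.0%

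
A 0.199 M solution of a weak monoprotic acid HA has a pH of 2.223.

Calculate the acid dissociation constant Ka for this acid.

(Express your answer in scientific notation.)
K_a = 1.86e-04

[H⁺] = 10^(−pH) = 10^(−2.223) = 5.984e-03 M. For HA ⇌ H⁺ + A⁻, Ka = x²/(C − x) = (5.984e-03)²/(0.199 − 5.984e-03) = 1.86e-04.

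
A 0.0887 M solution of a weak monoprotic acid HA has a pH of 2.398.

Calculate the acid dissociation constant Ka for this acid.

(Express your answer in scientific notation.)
K_a = 1.89e-04

[H⁺] = 10^(−pH) = 10^(−2.398) = 3.999e-03 M. For HA ⇌ H⁺ + A⁻, Ka = x²/(C − x) = (3.999e-03)²/(0.0887 − 3.999e-03) = 1.89e-04.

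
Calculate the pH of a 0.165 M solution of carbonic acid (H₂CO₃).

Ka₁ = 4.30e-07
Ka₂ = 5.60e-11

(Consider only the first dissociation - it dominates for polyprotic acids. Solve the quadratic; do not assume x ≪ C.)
pH = 3.57

x² + Ka₁·x − Ka₁·C = 0 with Ka₁ = 4.30e-07, C = 0.165.
x = (−Ka₁ + √(Ka₁² + 4·Ka₁·C))/2 = 2.6615e-04 M, so pH = 3.57.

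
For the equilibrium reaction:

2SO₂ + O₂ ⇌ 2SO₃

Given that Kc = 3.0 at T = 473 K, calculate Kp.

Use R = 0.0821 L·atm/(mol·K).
K_p = 0.0773

Δn = (moles gaseous products) − (moles gaseous reactants) = -1
T = 473 K; RT = 0.0821 × 473 = 38.8333
Kp = Kc·(RT)^Δn = 3.0 × (38.8333)^-1 = 3.0 × 0.0257511 = 0.0773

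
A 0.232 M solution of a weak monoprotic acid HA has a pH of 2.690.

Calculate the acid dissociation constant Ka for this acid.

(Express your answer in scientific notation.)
K_a = 1.81e-05

[H⁺] = 10^(−pH) = 10^(−2.690) = 2.042e-03 M. For HA ⇌ H⁺ + A⁻, Ka = x²/(C − x) = (2.042e-03)²/(0.232 − 2.042e-03) = 1.81e-05.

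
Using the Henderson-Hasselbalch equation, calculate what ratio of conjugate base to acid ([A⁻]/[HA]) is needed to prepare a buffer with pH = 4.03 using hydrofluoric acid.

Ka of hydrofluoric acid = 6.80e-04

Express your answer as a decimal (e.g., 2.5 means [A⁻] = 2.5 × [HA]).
[A⁻]/[HA] = 7.286

pKa = −log(6.80e-04) = 3.1675. pH = pKa + log([A⁻]/[HA]). 4.03 = 3.1675 + log(ratio). log(ratio) = 4.03 − 3.1675 = 0.8625. ratio = 10^(0.8625) = 7.286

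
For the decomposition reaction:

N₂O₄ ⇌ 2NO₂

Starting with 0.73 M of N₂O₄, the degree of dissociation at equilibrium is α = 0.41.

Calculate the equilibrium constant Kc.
K_c = 0.8320

x = α·[A]₀ = 0.41 × 0.73 = 0.2993 M dissociated.
At eq: [N₂O₄] = 0.73 − 0.2993 = 0.4307 M; [NO₂] = 2x = 0.5986 M.
Kc = [NO₂]²/[N₂O₄] = (0.5986)²/0.4307 = 0.832.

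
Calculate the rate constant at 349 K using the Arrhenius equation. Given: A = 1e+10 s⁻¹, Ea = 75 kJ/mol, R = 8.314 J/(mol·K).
5.95e-02 s⁻¹

k = A·exp(-Ea/(R·T)) = 1e+10·exp(-75000/(8.314·349)) = 1e+10·exp(-25.8479) = 1e+10·5.9482e-12 = 5.95e-02 s⁻¹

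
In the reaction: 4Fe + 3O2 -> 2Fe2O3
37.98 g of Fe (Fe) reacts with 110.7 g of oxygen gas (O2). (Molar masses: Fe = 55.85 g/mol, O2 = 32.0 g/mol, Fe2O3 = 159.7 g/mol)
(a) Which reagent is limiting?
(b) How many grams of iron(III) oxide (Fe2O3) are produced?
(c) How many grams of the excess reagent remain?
(a) Fe, (b) 54.3 g, (c) 94.38 g

Moles of Fe = 37.98 g ÷ 55.85 g/mol = 0.680036 mol
Moles of O2 = 110.7 g ÷ 32.0 g/mol = 3.45938 mol
Moles ÷ coefficient: Fe: 0.680036/4 = 0.17, O2: 3.45938/3 = 1.153
(a) Fe has the smaller value, so Fe is the limiting reagent.
(b) Moles of Fe2O3 = 0.680036 mol Fe × (2/4) = 0.340018 mol; mass = 0.340018 mol × 159.7 g/mol = 54.3 g
(c) O2 consumed = 0.680036 × (3/4) = 0.510027 mol; remaining = 3.45938 − 0.510027 = 2.94935 mol; mass = 2.94935 mol × 32.0 g/mol = 94.38 g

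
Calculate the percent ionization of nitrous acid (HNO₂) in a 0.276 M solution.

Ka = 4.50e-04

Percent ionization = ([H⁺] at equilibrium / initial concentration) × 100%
Percent ionization = 3.96%

Let x = [H⁺]. Ka = x²/(C - x) ⇒ x² + (4.50e-04)x - (4.50e-04)(0.276) = 0. x = 1.0922e-02. Percent = (1.0922e-02/0.276) × 100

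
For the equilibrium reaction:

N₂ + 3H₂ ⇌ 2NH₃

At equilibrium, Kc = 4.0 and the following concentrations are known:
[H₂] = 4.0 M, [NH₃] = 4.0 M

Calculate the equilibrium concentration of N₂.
[N₂] = 0.0625 M

Kc = ([NH₃]^2) / ([N₂] × [H₂]^3) = 4.0
[N₂]^1 = (product terms)/(Kc · other reactant terms) = 16 / (4.0 · 64) = 0.0625
[N₂] = 0.0625 M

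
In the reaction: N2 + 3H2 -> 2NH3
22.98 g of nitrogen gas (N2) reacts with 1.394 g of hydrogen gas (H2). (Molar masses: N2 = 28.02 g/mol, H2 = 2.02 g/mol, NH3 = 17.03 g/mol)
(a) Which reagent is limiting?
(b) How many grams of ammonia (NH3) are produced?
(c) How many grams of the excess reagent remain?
(a) H2, (b) 7.835 g, (c) 16.53 g

Moles of N2 = 22.98 g ÷ 28.02 g/mol = 0.820128 mol
Moles of H2 = 1.394 g ÷ 2.02 g/mol = 0.690099 mol
Moles ÷ coefficient: N2: 0.820128/1 = 0.8201, H2: 0.690099/3 = 0.23
(a) H2 has the smaller value, so H2 is the limiting reagent.
(b) Moles of NH3 = 0.690099 mol H2 × (2/3) = 0.460066 mol; mass = 0.460066 mol × 17.03 g/mol = 7.835 g
(c) N2 consumed = 0.690099 × (1/3) = 0.230033 mol; remaining = 0.820128 − 0.230033 = 0.590095 mol; mass = 0.590095 mol × 28.02 g/mol = 16.53 g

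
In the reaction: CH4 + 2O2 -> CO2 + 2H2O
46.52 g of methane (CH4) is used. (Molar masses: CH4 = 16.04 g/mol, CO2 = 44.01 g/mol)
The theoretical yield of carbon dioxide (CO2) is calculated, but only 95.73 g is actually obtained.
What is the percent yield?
Moles of CH4 = 46.52 g ÷ 16.04 g/mol = 2.90025 mol
Mole ratio: 1 mol CO2 / 1 mol CH4
Moles of CO2 = 2.90025 × (1/1) = 2.90025 mol
Theoretical yield = 2.90025 mol × 44.01 g/mol = 127.64 g
Actual yield = 95.73 g
Percent yield = (95.73 / 127.64) × 100% = 75.0%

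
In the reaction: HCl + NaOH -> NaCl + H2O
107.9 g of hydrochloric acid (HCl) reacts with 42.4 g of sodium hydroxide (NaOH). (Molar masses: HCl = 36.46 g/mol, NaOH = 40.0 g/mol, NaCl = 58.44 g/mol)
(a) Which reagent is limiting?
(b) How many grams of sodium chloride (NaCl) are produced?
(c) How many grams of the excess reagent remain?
(a) NaOH, (b) 61.95 g, (c) 69.25 g

Moles of HCl = 107.9 g ÷ 36.46 g/mol = 2.95941 mol
Moles of NaOH = 42.4 g ÷ 40.0 g/mol = 1.06 mol
Moles ÷ coefficient: HCl: 2.95941/1 = 2.959, NaOH: 1.06/1 = 1.06
(a) NaOH has the smaller value, so NaOH is the limiting reagent.
(b) Moles of NaCl = 1.06 mol NaOH × (1/1) = 1.06 mol; mass = 1.06 mol × 58.44 g/mol = 61.95 g
(c) HCl consumed = 1.06 × (1/1) = 1.06 mol; remaining = 2.95941 − 1.06 = 1.89941 mol; mass = 1.89941 mol × 36.46 g/mol = 69.25 g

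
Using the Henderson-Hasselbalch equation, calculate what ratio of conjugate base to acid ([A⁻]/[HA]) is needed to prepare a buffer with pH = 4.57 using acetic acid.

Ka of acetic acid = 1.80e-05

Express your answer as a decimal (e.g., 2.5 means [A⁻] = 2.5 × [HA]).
[A⁻]/[HA] = 0.669

pKa = −log(1.80e-05) = 4.7447. pH = pKa + log([A⁻]/[HA]). 4.57 = 4.7447 + log(ratio). log(ratio) = 4.57 − 4.7447 = -0.1747. ratio = 10^(-0.1747) = 0.669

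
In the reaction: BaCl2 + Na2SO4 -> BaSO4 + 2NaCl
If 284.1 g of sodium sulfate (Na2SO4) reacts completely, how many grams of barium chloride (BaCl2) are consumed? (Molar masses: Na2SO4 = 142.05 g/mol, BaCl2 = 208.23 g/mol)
Moles of Na2SO4 = 284.1 g ÷ 142.05 g/mol = 2 mol
Mole ratio: 1 mol BaCl2 / 1 mol Na2SO4
Moles of BaCl2 = 2 × (1/1) = 2 mol
Mass of BaCl2 = 2 mol × 208.23 g/mol = 416.5 g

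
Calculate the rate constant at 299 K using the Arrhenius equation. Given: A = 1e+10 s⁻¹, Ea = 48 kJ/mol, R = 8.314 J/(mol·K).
4.11e+01 s⁻¹

k = A·exp(-Ea/(R·T)) = 1e+10·exp(-48000/(8.314·299)) = 1e+10·exp(-19.3090) = 1e+10·4.1134e-09 = 4.11e+01 s⁻¹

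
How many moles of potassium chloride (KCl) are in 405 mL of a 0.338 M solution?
Moles = Molarity × Volume (L)
Moles = 0.338 M × 0.405 L = 0.1369 mol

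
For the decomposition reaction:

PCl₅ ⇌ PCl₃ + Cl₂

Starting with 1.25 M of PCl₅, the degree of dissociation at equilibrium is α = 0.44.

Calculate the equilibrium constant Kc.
K_c = 0.4321

x = α·[A]₀ = 0.44 × 1.25 = 0.55 M dissociated.
At eq: [PCl₅] = 1.25 − 0.55 = 0.7 M; [PCl₃] = [Cl₂] = x = 0.55 M.
Kc = [PCl₃][Cl₂]/[PCl₅] = (0.55)²/0.7 = 0.4321.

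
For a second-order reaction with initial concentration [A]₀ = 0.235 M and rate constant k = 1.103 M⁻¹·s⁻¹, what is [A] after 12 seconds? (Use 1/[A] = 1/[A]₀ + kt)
0.0572 M

1/[A] = 1/[A]₀ + k·t = 1/0.235 + (1.103)·(12) = 4.2553 + 13.2360 = 17.4913
[A] = 1/17.4913 = 0.0572 M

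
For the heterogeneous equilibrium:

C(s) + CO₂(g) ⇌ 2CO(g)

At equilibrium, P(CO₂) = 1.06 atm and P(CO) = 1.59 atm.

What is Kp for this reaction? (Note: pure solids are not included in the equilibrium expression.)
K_p = 2.385

Solid C is excluded.
Kp = P(CO)²/P(CO₂) = (1.59)²/1.06 = 2.528/1.06 = 2.385.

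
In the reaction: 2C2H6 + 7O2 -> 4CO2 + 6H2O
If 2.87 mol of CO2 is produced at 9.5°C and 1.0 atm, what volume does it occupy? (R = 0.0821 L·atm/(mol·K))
T = 9.5°C + 273.15 = 282.65 K
V = nRT/P = (2.87 × 0.0821 × 282.65) / 1.0
V = 66.60 L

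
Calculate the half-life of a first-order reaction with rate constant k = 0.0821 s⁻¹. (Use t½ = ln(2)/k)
8.44 s

t½ = ln(2)/k = 0.6931/0.0821 = 8.44 s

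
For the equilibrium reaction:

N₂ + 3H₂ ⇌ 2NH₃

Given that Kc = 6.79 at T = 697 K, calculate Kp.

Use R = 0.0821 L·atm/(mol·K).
K_p = 0.0021

Δn = (moles gaseous products) − (moles gaseous reactants) = -2
T = 697 K; RT = 0.0821 × 697 = 57.2237
Kp = Kc·(RT)^Δn = 6.79 × (57.2237)^-2 = 6.79 × 0.000305385 = 0.0021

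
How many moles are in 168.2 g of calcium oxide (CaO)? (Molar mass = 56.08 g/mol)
Moles = 168.2 g ÷ 56.08 g/mol = 2.999 mol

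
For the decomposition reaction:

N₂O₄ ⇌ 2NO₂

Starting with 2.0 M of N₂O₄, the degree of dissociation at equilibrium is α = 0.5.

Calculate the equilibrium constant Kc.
K_c = 4.0000

x = α·[A]₀ = 0.5 × 2.0 = 1 M dissociated.
At eq: [N₂O₄] = 2.0 − 1 = 1 M; [NO₂] = 2x = 2 M.
Kc = [NO₂]²/[N₂O₄] = (2)²/1 = 4.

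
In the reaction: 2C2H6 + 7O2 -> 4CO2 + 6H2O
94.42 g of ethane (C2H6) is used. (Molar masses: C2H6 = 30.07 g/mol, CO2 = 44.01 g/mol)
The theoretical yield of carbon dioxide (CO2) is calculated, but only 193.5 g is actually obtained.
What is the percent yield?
Moles of C2H6 = 94.42 g ÷ 30.07 g/mol = 3.14001 mol
Mole ratio: 4 mol CO2 / 2 mol C2H6
Moles of CO2 = 3.14001 × (4/2) = 6.28001 mol
Theoretical yield = 6.28001 mol × 44.01 g/mol = 276.38 g
Actual yield = 193.5 g
Percent yield = (193.5 / 276.38) × 100% = 70.0%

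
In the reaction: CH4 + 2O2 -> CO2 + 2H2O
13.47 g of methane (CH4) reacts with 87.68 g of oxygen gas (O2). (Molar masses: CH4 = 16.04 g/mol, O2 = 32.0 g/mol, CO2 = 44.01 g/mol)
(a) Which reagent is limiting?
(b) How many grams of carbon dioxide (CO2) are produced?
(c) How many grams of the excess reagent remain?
(a) CH4, (b) 36.96 g, (c) 33.93 g

Moles of CH4 = 13.47 g ÷ 16.04 g/mol = 0.839776 mol
Moles of O2 = 87.68 g ÷ 32.0 g/mol = 2.74 mol
Moles ÷ coefficient: CH4: 0.839776/1 = 0.8398, O2: 2.74/2 = 1.37
(a) CH4 has the smaller value, so CH4 is the limiting reagent.
(b) Moles of CO2 = 0.839776 mol CH4 × (1/1) = 0.839776 mol; mass = 0.839776 mol × 44.01 g/mol = 36.96 g
(c) O2 consumed = 0.839776 × (2/1) = 1.67955 mol; remaining = 2.74 − 1.67955 = 1.06045 mol; mass = 1.06045 mol × 32.0 g/mol = 33.93 g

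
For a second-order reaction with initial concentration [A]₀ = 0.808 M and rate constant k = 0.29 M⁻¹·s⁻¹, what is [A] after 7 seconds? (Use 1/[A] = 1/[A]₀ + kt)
0.3060 M

1/[A] = 1/[A]₀ + k·t = 1/0.808 + (0.29)·(7) = 1.2376 + 2.0300 = 3.2676
[A] = 1/3.2676 = 0.3060 M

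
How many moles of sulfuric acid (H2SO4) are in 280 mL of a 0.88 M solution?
Moles = Molarity × Volume (L)
Moles = 0.88 M × 0.28 L = 0.2464 mol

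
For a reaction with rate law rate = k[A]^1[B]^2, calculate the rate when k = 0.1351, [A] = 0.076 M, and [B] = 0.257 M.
0.0006782 M/s

rate = k·[A]^1·[B]^2 = 0.1351·(0.076)^1·(0.257)^2 = 0.1351·0.076·0.066049 = 0.0006782 M/s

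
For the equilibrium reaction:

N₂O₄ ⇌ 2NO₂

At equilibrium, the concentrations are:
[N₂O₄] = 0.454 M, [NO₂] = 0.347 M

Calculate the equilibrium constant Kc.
K_c = 0.2652

Kc = ([NO₂]^2) / ([N₂O₄])
   = ((0.347)^2) / ((0.454))
   = 0.12041 / 0.454 = 0.2652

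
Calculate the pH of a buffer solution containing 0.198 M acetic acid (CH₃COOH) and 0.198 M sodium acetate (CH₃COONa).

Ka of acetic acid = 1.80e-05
pH = 4.74

pKa = -log(1.80e-05) = 4.74. pH = pKa + log([A⁻]/[HA]) = 4.74 + log(0.198/0.198)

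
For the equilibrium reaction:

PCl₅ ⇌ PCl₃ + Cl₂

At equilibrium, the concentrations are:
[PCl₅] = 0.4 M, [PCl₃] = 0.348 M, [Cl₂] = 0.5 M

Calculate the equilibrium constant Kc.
K_c = 0.4350

Kc = ([PCl₃] × [Cl₂]) / ([PCl₅])
   = ((0.348)·(0.5)) / ((0.4))
   = 0.174 / 0.4 = 0.4350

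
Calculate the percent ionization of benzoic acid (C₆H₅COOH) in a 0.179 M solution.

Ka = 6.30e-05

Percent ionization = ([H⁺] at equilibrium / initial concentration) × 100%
Percent ionization = 1.86%

Let x = [H⁺]. Ka = x²/(C - x) ⇒ x² + (6.30e-05)x - (6.30e-05)(0.179) = 0. x = 3.3268e-03. Percent = (3.3268e-03/0.179) × 100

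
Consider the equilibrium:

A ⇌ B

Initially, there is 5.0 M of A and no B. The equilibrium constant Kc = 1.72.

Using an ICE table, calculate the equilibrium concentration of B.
[B] = 3.162 M

ICE: [A] = 5.0 − x, [B] = x.
Kc = x/(5.0 − x) = 1.72 ⇒ x = 1.72·5.0/(1 + 1.72) = 8.6/2.72 = 3.162.
[B] = x = 3.162 M.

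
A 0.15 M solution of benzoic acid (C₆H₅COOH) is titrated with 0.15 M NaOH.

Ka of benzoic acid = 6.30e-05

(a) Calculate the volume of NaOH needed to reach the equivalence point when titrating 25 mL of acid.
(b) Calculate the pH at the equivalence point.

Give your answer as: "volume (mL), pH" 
V = 25.0 mL, pH = 8.54

(a) At equivalence: moles acid = moles base.
moles acid = 0.15 × 0.025 = 0.00375 mol; V_NaOH = 0.00375/0.15 = 0.025 L = 25.0 mL.
(b) At equivalence, all acid → conjugate base A⁻ at [A⁻] = 0.00375/0.05 = 0.075 M.
Kb = Kw/Ka = 1.0e-14/6.30e-05 = 1.587e-10; [OH⁻] = √(Kb·[A⁻]) = 3.450e-06; pOH = 5.46; pH = 14 − pOH = 8.54.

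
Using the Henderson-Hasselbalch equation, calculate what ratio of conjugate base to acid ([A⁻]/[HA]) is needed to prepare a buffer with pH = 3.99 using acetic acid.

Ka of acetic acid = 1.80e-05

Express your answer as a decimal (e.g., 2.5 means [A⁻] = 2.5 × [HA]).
[A⁻]/[HA] = 0.176

pKa = −log(1.80e-05) = 4.7447. pH = pKa + log([A⁻]/[HA]). 3.99 = 4.7447 + log(ratio). log(ratio) = 3.99 − 4.7447 = -0.7547. ratio = 10^(-0.7547) = 0.176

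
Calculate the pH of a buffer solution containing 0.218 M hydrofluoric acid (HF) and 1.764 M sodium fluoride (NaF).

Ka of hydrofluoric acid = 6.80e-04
pH = 4.08

pKa = -log(6.80e-04) = 3.17. pH = pKa + log([A⁻]/[HA]) = 3.17 + log(1.764/0.218)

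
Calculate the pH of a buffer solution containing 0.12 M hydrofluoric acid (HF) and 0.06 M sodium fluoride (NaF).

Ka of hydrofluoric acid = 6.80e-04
pH = 2.87

pKa = -log(6.80e-04) = 3.17. pH = pKa + log([A⁻]/[HA]) = 3.17 + log(0.06/0.12)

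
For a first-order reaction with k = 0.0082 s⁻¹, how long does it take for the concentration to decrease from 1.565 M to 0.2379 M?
229.73 s

From ln[A] = ln[A]₀ - k·t: t = ln([A]₀/[A])/k = ln(1.565/0.2379)/0.0082 = ln(6.5784)/0.0082 = 1.8838/0.0082 = 229.73 s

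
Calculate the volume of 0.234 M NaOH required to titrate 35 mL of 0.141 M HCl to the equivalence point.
V_{base} = 21.1 mL

At equivalence: moles acid = moles base.
moles HCl = 0.141 M × 0.035 L = 0.004935 mol
V_NaOH = 0.004935 mol ÷ 0.234 M = 0.02109 L = 21.1 mL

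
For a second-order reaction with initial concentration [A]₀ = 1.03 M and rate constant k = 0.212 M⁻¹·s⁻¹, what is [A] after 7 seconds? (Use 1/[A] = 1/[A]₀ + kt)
0.4074 M

1/[A] = 1/[A]₀ + k·t = 1/1.03 + (0.212)·(7) = 0.9709 + 1.4840 = 2.4549
[A] = 1/2.4549 = 0.4074 M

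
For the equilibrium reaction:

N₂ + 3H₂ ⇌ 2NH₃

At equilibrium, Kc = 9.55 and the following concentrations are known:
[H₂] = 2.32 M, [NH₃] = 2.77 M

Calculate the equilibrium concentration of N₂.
[N₂] = 0.0643 M

Kc = ([NH₃]^2) / ([N₂] × [H₂]^3) = 9.55
[N₂]^1 = (product terms)/(Kc · other reactant terms) = 7.6729 / (9.55 · 12.487) = 0.064342
[N₂] = 0.0643 M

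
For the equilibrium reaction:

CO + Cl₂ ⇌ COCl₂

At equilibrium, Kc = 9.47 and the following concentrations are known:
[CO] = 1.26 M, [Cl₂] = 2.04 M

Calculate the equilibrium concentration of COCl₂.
[COCl₂] = 24.3417 M

Kc = ([COCl₂]) / ([CO] × [Cl₂]) = 9.47
[COCl₂]^1 = Kc · (reactant terms)/(other product terms) = 9.47 · 2.5704 / 1 = 24.342
[COCl₂] = 24.3417 M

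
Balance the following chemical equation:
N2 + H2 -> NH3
Balanced equation:
N2 + 3H2 -> 2NH3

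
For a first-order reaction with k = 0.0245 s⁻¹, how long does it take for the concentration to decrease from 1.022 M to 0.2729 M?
53.89 s

From ln[A] = ln[A]₀ - k·t: t = ln([A]₀/[A])/k = ln(1.022/0.2729)/0.0245 = ln(3.7450)/0.0245 = 1.3204/0.0245 = 53.89 s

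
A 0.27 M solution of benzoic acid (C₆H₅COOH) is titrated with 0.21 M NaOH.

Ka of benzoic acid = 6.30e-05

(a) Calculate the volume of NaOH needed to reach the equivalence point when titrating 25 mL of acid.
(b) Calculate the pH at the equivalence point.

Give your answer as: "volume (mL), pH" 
V = 32.1 mL, pH = 8.64

(a) At equivalence: moles acid = moles base.
moles acid = 0.27 × 0.025 = 0.00675 mol; V_NaOH = 0.00675/0.21 = 0.03214 L = 32.1 mL.
(b) At equivalence, all acid → conjugate base A⁻ at [A⁻] = 0.00675/0.05714 = 0.1181 M.
Kb = Kw/Ka = 1.0e-14/6.30e-05 = 1.587e-10; [OH⁻] = √(Kb·[A⁻]) = 4.330e-06; pOH = 5.36; pH = 14 − pOH = 8.64.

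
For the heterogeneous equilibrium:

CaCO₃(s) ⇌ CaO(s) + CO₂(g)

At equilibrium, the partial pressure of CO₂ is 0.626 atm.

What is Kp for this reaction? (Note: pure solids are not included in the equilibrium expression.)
K_p = 0.626

Solids (CaCO₃, CaO) have activity 1 and are excluded.
Kp = P(CO₂) = 0.626.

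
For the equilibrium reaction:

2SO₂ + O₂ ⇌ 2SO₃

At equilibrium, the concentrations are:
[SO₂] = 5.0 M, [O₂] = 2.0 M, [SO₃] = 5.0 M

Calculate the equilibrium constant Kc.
K_c = 0.5000

Kc = ([SO₃]^2) / ([SO₂]^2 × [O₂])
   = ((5.0)^2) / ((5.0)^2·(2.0))
   = 25 / 50 = 0.5000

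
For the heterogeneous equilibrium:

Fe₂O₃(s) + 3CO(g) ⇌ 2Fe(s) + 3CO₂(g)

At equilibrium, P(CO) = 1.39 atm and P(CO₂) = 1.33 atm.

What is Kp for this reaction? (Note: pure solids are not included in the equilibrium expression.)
K_p = 0.876

Solids (Fe₂O₃, Fe) are excluded.
Kp = P(CO₂)³/P(CO)³ = (1.33)³/(1.39)³ = 2.353/2.686 = 0.876.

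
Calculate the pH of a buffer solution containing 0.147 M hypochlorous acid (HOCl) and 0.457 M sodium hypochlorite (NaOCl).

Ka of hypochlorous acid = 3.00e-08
pH = 8.02

pKa = -log(3.00e-08) = 7.52. pH = pKa + log([A⁻]/[HA]) = 7.52 + log(0.457/0.147)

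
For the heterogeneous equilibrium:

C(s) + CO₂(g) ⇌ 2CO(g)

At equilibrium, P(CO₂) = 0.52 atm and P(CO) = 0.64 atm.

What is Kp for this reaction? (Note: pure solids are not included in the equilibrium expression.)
K_p = 0.788

Solid C is excluded.
Kp = P(CO)²/P(CO₂) = (0.64)²/0.52 = 0.4096/0.52 = 0.788.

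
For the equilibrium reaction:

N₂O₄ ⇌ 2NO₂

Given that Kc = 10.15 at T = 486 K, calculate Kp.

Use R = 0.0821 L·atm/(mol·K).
K_p = 404.9911

Δn = (moles gaseous products) − (moles gaseous reactants) = 1
T = 486 K; RT = 0.0821 × 486 = 39.9006
Kp = Kc·(RT)^Δn = 10.15 × (39.9006)^1 = 10.15 × 39.9006 = 404.9911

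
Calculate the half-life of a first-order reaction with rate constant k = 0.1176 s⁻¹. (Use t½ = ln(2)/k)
5.89 s

t½ = ln(2)/k = 0.6931/0.1176 = 5.89 s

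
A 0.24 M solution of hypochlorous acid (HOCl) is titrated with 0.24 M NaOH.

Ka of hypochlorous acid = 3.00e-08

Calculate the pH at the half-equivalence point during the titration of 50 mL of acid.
pH = pKa = 7.52

At the half-equivalence point, [HA] = [A⁻], so by Henderson–Hasselbalch pH = pKa + log(1) = pKa.
pKa = −log(3.00e-08) = 7.52.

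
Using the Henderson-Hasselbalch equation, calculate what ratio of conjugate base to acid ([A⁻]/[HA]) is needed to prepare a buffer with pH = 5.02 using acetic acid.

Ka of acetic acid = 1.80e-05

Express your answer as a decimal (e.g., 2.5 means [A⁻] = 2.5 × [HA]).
[A⁻]/[HA] = 1.885

pKa = −log(1.80e-05) = 4.7447. pH = pKa + log([A⁻]/[HA]). 5.02 = 4.7447 + log(ratio). log(ratio) = 5.02 − 4.7447 = 0.2753. ratio = 10^(0.2753) = 1.885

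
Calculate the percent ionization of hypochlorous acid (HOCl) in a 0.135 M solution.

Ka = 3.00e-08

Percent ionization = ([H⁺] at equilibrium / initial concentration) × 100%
Percent ionization = 0.0471%

Let x = [H⁺]. Ka = x²/(C - x) ⇒ x² + (3.00e-08)x - (3.00e-08)(0.135) = 0. x = 6.3625e-05. Percent = (6.3625e-05/0.135) × 100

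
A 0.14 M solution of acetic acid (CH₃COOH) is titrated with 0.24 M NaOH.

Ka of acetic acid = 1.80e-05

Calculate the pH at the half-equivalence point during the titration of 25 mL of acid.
pH = pKa = 4.74

At the half-equivalence point, [HA] = [A⁻], so by Henderson–Hasselbalch pH = pKa + log(1) = pKa.
pKa = −log(1.80e-05) = 4.74.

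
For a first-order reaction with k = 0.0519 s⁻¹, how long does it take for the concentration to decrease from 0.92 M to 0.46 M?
13.36 s

From ln[A] = ln[A]₀ - k·t: t = ln([A]₀/[A])/k = ln(0.92/0.46)/0.0519 = ln(2.0000)/0.0519 = 0.6931/0.0519 = 13.36 s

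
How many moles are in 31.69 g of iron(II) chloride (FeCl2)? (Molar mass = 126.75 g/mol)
Moles = 31.69 g ÷ 126.75 g/mol = 0.25 mol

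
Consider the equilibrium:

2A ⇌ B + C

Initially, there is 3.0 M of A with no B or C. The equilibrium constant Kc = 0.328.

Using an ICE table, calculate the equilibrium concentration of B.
[B] = 0.801 M

ICE: [A] = 3.0 − 2x, [B] = [C] = x.
Kc = x²/(3.0 − 2x)² = 0.328 ⇒ √Kc = x/(3.0 − 2x).
x = √0.328·3.0/(1 + 2√0.328) = 0.57271·3.0/2.1454 = 0.80084.
[B] = x = 0.801 M.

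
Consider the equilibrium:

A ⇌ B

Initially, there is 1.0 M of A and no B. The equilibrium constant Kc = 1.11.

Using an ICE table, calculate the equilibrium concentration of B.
[B] = 0.526 M

ICE: [A] = 1.0 − x, [B] = x.
Kc = x/(1.0 − x) = 1.11 ⇒ x = 1.11·1.0/(1 + 1.11) = 1.11/2.11 = 0.5261.
[B] = x = 0.526 M.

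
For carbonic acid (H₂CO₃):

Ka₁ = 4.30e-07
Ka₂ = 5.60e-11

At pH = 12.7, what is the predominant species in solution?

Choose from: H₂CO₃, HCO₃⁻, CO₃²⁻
CO₃²⁻

pKa1 = 6.37, pKa2 = 10.25. Each pKa is the crossover between adjacent species; pH = 12.7 lies in the region where CO₃²⁻ predominates.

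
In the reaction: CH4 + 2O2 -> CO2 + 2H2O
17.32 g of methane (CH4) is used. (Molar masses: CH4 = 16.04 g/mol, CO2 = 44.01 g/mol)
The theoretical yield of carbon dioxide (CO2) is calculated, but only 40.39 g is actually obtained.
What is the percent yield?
Moles of CH4 = 17.32 g ÷ 16.04 g/mol = 1.0798 mol
Mole ratio: 1 mol CO2 / 1 mol CH4
Moles of CO2 = 1.0798 × (1/1) = 1.0798 mol
Theoretical yield = 1.0798 mol × 44.01 g/mol = 47.522 g
Actual yield = 40.39 g
Percent yield = (40.39 / 47.522) × 100% = 85.0%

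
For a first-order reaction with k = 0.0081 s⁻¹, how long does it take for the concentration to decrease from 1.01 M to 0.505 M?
85.57 s

From ln[A] = ln[A]₀ - k·t: t = ln([A]₀/[A])/k = ln(1.01/0.505)/0.0081 = ln(2.0000)/0.0081 = 0.6931/0.0081 = 85.57 s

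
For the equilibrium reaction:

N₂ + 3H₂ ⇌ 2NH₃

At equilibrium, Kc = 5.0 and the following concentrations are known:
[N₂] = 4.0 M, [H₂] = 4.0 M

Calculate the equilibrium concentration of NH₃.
[NH₃] = 35.7771 M

Kc = ([NH₃]^2) / ([N₂] × [H₂]^3) = 5.0
[NH₃]^2 = Kc · (reactant terms)/(other product terms) = 5.0 · 256 / 1 = 1280
[NH₃] = (1280)^(1/2) = 35.7771 M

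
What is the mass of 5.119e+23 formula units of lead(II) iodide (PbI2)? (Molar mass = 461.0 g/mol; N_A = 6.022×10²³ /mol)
Moles = 5.119e+23 ÷ 6.022×10²³ = 0.85005 mol
Mass = 0.85005 mol × 461.0 g/mol = 391.9 g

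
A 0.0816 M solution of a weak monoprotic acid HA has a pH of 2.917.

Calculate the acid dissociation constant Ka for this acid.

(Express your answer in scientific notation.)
K_a = 1.82e-05

[H⁺] = 10^(−pH) = 10^(−2.917) = 1.211e-03 M. For HA ⇌ H⁺ + A⁻, Ka = x²/(C − x) = (1.211e-03)²/(0.0816 − 1.211e-03) = 1.82e-05.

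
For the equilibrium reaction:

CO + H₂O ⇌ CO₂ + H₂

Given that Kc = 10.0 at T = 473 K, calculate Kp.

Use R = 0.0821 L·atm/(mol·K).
K_p = 10.0000

Δn = (moles gaseous products) − (moles gaseous reactants) = 0
T = 473 K; RT = 0.0821 × 473 = 38.8333
Kp = Kc·(RT)^Δn = 10.0 × (38.8333)^0 = 10.0 × 1 = 10.0000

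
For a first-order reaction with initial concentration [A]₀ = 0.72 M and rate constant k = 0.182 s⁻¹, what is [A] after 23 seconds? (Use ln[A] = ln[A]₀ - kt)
0.0109 M

ln[A] = ln[A]₀ - k·t = ln(0.72) - (0.182)·(23) = -0.3285 - 4.1860 = -4.5145
[A] = e^(-4.5145) = 0.0109 M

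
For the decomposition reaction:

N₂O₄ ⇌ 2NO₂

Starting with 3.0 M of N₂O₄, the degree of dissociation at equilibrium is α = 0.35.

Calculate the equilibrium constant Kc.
K_c = 2.2615

x = α·[A]₀ = 0.35 × 3.0 = 1.05 M dissociated.
At eq: [N₂O₄] = 3.0 − 1.05 = 1.95 M; [NO₂] = 2x = 2.1 M.
Kc = [NO₂]²/[N₂O₄] = (2.1)²/1.95 = 2.262.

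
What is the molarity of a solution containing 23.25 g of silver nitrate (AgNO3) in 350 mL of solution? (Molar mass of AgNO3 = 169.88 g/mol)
Moles of AgNO3 = 23.25 g ÷ 169.88 g/mol = 0.136861 mol
Volume = 350 mL = 0.35 L
Molarity = 0.136861 mol ÷ 0.35 L = 0.391 M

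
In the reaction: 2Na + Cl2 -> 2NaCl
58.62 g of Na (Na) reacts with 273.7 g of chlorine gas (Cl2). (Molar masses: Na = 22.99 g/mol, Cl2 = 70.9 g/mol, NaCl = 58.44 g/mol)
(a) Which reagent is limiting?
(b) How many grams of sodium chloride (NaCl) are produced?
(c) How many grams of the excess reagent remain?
(a) Na, (b) 149 g, (c) 183.3 g

Moles of Na = 58.62 g ÷ 22.99 g/mol = 2.5498 mol
Moles of Cl2 = 273.7 g ÷ 70.9 g/mol = 3.86037 mol
Moles ÷ coefficient: Na: 2.5498/2 = 1.275, Cl2: 3.86037/1 = 3.86
(a) Na has the smaller value, so Na is the limiting reagent.
(b) Moles of NaCl = 2.5498 mol Na × (2/2) = 2.5498 mol; mass = 2.5498 mol × 58.44 g/mol = 149 g
(c) Cl2 consumed = 2.5498 × (1/2) = 1.2749 mol; remaining = 3.86037 − 1.2749 = 2.58546 mol; mass = 2.58546 mol × 70.9 g/mol = 183.3 g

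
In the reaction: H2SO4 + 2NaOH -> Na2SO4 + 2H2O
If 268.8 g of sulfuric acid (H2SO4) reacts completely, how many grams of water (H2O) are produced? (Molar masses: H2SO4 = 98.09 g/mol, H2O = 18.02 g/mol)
Moles of H2SO4 = 268.8 g ÷ 98.09 g/mol = 2.74034 mol
Mole ratio: 2 mol H2O / 1 mol H2SO4
Moles of H2O = 2.74034 × (2/1) = 5.48068 mol
Mass of H2O = 5.48068 mol × 18.02 g/mol = 98.76 g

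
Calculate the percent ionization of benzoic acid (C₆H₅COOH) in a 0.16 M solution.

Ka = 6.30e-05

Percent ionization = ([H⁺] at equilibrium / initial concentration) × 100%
Percent ionization = 1.96%

Let x = [H⁺]. Ka = x²/(C - x) ⇒ x² + (6.30e-05)x - (6.30e-05)(0.16) = 0. x = 3.1436e-03. Percent = (3.1436e-03/0.16) × 100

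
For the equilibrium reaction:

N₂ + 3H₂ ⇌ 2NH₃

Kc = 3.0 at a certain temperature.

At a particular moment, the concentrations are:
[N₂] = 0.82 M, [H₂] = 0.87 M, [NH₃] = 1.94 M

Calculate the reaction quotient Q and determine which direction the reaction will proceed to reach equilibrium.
Q = 6.970, Q > K, reaction proceeds reverse (toward reactants)

Q = ([NH₃]^2) / ([N₂] × [H₂]^3)
  = ((1.94)^2) / ((0.82)·(0.87)^3) = 3.7636/0.53997 = 6.97
Since Q = 6.97 > Kc = 3.0, the reaction proceeds reverse (toward reactants) to reach equilibrium.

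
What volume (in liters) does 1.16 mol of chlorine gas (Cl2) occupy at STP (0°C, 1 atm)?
At STP, 1 mol of gas occupies 22.4 L
Volume = 1.16 mol × 22.4 L/mol = 25.98 L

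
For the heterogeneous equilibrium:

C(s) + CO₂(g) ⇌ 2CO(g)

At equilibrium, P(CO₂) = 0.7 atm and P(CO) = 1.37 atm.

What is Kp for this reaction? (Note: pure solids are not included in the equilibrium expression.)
K_p = 2.681

Solid C is excluded.
Kp = P(CO)²/P(CO₂) = (1.37)²/0.7 = 1.877/0.7 = 2.681.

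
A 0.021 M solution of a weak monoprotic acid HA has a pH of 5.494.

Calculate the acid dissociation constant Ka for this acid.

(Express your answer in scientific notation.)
K_a = 4.90e-10

[H⁺] = 10^(−pH) = 10^(−5.494) = 3.206e-06 M. For HA ⇌ H⁺ + A⁻, Ka = x²/(C − x) = (3.206e-06)²/(0.021 − 3.206e-06) = 4.90e-10.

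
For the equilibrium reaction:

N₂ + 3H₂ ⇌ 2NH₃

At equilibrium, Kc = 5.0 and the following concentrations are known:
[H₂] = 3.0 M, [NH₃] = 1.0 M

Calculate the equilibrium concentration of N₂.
[N₂] = 0.0074 M

Kc = ([NH₃]^2) / ([N₂] × [H₂]^3) = 5.0
[N₂]^1 = (product terms)/(Kc · other reactant terms) = 1 / (5.0 · 27) = 0.0074074
[N₂] = 0.0074 M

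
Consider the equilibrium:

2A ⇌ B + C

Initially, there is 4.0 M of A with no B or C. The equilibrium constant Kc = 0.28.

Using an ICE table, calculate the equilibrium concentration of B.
[B] = 1.028 M

ICE: [A] = 4.0 − 2x, [B] = [C] = x.
Kc = x²/(4.0 − 2x)² = 0.28 ⇒ √Kc = x/(4.0 − 2x).
x = √0.28·4.0/(1 + 2√0.28) = 0.52915·4.0/2.0583 = 1.0283.
[B] = x = 1.028 M.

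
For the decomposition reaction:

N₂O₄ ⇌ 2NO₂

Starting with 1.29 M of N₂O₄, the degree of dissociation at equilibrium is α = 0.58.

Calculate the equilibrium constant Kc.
K_c = 4.1329

x = α·[A]₀ = 0.58 × 1.29 = 0.7482 M dissociated.
At eq: [N₂O₄] = 1.29 − 0.7482 = 0.5418 M; [NO₂] = 2x = 1.496 M.
Kc = [NO₂]²/[N₂O₄] = (1.496)²/0.5418 = 4.133.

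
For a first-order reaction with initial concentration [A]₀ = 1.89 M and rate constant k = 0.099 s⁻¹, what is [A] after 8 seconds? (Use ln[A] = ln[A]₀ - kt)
0.8561 M

ln[A] = ln[A]₀ - k·t = ln(1.89) - (0.099)·(8) = 0.6366 - 0.7920 = -0.1554
[A] = e^(-0.1554) = 0.8561 M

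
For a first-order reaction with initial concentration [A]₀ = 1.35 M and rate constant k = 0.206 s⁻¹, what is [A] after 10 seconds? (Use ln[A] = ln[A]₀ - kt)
0.1721 M

ln[A] = ln[A]₀ - k·t = ln(1.35) - (0.206)·(10) = 0.3001 - 2.0600 = -1.7599
[A] = e^(-1.7599) = 0.1721 M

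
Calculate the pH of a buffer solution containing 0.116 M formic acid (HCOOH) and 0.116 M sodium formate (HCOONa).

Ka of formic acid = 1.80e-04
pH = 3.74

pKa = -log(1.80e-04) = 3.74. pH = pKa + log([A⁻]/[HA]) = 3.74 + log(0.116/0.116)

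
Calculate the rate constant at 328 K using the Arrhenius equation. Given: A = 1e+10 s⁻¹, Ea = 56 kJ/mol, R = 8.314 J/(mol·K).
1.21e+01 s⁻¹

k = A·exp(-Ea/(R·T)) = 1e+10·exp(-56000/(8.314·328)) = 1e+10·exp(-20.5354) = 1e+10·1.2066e-09 = 1.21e+01 s⁻¹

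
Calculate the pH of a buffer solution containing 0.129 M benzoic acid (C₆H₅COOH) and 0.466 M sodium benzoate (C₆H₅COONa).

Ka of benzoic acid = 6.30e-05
pH = 4.76

pKa = -log(6.30e-05) = 4.20. pH = pKa + log([A⁻]/[HA]) = 4.20 + log(0.466/0.129)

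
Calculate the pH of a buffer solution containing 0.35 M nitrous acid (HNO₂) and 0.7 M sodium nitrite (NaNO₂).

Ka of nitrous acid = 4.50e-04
pH = 3.65

pKa = -log(4.50e-04) = 3.35. pH = pKa + log([A⁻]/[HA]) = 3.35 + log(0.7/0.35)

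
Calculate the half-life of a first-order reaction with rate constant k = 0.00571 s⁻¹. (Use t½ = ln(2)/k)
121.39 s

t½ = ln(2)/k = 0.6931/0.00571 = 121.39 s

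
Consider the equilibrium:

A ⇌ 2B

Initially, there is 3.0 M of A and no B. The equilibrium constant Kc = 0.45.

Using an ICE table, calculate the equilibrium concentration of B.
[B] = 1.055 M

ICE: [A] = 3.0 − x, [B] = 2x.
Kc = (2x)²/(3.0 − x) = 0.45 ⇒ 4x² + 0.45x − 1.35 = 0.
x = (−0.45 + √(0.45² + 4·4·1.35))/(2·4) = (−0.45 + √21.803)/8 = 0.52741.
[B] = 2x = 1.055 M.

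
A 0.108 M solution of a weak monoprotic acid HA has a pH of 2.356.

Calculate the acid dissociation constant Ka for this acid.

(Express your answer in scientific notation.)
K_a = 1.87e-04

[H⁺] = 10^(−pH) = 10^(−2.356) = 4.406e-03 M. For HA ⇌ H⁺ + A⁻, Ka = x²/(C − x) = (4.406e-03)²/(0.108 − 4.406e-03) = 1.87e-04.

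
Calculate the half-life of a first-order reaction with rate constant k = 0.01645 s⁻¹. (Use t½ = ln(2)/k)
42.14 s

t½ = ln(2)/k = 0.6931/0.01645 = 42.14 s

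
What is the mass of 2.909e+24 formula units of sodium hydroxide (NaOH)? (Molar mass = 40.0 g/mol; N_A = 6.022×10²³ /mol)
Moles = 2.909e+24 ÷ 6.022×10²³ = 4.83062 mol
Mass = 4.83062 mol × 40.0 g/mol = 193.2 g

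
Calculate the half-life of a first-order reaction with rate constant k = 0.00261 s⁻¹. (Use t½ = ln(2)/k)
265.57 s

t½ = ln(2)/k = 0.6931/0.00261 = 265.57 s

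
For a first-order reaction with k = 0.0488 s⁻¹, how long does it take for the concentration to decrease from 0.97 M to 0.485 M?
14.20 s

From ln[A] = ln[A]₀ - k·t: t = ln([A]₀/[A])/k = ln(0.97/0.485)/0.0488 = ln(2.0000)/0.0488 = 0.6931/0.0488 = 14.20 s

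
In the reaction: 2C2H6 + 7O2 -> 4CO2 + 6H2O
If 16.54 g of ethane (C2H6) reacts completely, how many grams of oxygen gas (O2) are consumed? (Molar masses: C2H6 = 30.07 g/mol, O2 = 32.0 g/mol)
Moles of C2H6 = 16.54 g ÷ 30.07 g/mol = 0.55005 mol
Mole ratio: 7 mol O2 / 2 mol C2H6
Moles of O2 = 0.55005 × (7/2) = 1.92517 mol
Mass of O2 = 1.92517 mol × 32.0 g/mol = 61.61 g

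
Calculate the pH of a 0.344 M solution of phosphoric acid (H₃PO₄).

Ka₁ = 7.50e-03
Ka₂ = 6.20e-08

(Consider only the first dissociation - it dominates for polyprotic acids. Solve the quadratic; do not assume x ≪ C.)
pH = 1.33

x² + Ka₁·x − Ka₁·C = 0 with Ka₁ = 7.50e-03, C = 0.344.
x = (−Ka₁ + √(Ka₁² + 4·Ka₁·C))/2 = 4.7182e-02 M, so pH = 1.33.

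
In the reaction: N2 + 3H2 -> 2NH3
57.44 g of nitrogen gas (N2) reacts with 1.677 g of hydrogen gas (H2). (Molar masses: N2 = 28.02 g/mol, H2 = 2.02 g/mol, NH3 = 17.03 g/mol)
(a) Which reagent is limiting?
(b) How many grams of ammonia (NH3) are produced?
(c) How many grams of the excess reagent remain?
(a) H2, (b) 9.426 g, (c) 49.69 g

Moles of N2 = 57.44 g ÷ 28.02 g/mol = 2.04996 mol
Moles of H2 = 1.677 g ÷ 2.02 g/mol = 0.830198 mol
Moles ÷ coefficient: N2: 2.04996/1 = 2.05, H2: 0.830198/3 = 0.2767
(a) H2 has the smaller value, so H2 is the limiting reagent.
(b) Moles of NH3 = 0.830198 mol H2 × (2/3) = 0.553465 mol; mass = 0.553465 mol × 17.03 g/mol = 9.426 g
(c) N2 consumed = 0.830198 × (1/3) = 0.276733 mol; remaining = 2.04996 − 0.276733 = 1.77323 mol; mass = 1.77323 mol × 28.02 g/mol = 49.69 g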